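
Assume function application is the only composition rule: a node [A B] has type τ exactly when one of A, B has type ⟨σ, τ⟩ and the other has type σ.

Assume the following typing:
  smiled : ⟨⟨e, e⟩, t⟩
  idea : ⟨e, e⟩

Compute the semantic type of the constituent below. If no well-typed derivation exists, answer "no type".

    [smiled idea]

t

[smiled idea]: ⟨⟨e, e⟩, t⟩ applied to ⟨e, e⟩ yields t.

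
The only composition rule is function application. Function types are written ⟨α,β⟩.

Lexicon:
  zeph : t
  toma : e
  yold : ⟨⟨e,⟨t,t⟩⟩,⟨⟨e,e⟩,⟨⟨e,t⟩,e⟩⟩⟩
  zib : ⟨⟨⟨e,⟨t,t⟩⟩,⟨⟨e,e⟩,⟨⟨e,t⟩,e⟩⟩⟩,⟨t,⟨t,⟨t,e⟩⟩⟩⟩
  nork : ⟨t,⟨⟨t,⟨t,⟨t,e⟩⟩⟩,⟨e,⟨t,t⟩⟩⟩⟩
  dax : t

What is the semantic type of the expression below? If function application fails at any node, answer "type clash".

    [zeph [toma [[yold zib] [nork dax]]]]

t

[yold zib]: ⟨⟨⟨e,⟨t,t⟩⟩,⟨⟨e,e⟩,⟨⟨e,t⟩,e⟩⟩⟩,⟨t,⟨t,⟨t,e⟩⟩⟩⟩ applied to ⟨⟨e,⟨t,t⟩⟩,⟨⟨e,e⟩,⟨⟨e,t⟩,e⟩⟩⟩ yields ⟨t,⟨t,⟨t,e⟩⟩⟩.
[nork dax]: ⟨t,⟨⟨t,⟨t,⟨t,e⟩⟩⟩,⟨e,⟨t,t⟩⟩⟩⟩ applied to t yields ⟨⟨t,⟨t,⟨t,e⟩⟩⟩,⟨e,⟨t,t⟩⟩⟩.
[[yold zib] [nork dax]]: ⟨⟨t,⟨t,⟨t,e⟩⟩⟩,⟨e,⟨t,t⟩⟩⟩ applied to ⟨t,⟨t,⟨t,e⟩⟩⟩ yields ⟨e,⟨t,t⟩⟩.
[toma [[yold zib] [nork dax]]]: ⟨e,⟨t,t⟩⟩ applied to e yields ⟨t,t⟩.
[zeph [toma [[yold zib] [nork dax]]]]: ⟨t,t⟩ applied to t yields t.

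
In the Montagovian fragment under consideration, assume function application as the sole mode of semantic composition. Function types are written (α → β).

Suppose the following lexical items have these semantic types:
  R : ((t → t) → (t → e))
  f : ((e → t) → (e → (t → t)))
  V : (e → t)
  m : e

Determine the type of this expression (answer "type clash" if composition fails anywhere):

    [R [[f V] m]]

(t → e)

[f V]: ((e → t) → (e → (t → t))) applied to (e → t) yields (e → (t → t)).
[[f V] m]: (e → (t → t)) applied to e yields (t → t).
[R [[f V] m]]: ((t → t) → (t → e)) applied to (t → t) yields (t → e).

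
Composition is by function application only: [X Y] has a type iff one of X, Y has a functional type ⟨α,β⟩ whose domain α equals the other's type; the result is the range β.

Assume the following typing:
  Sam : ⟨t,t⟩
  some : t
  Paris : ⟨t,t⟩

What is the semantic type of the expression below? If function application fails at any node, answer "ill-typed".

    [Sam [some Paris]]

t

[some Paris]: Paris is ⟨t,t⟩, some is t; result t.
[Sam [some Paris]]: Sam is ⟨t,t⟩, [some Paris] is t; result t.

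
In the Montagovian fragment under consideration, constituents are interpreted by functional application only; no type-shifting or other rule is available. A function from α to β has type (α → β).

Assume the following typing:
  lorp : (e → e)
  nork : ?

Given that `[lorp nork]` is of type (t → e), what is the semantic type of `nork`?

((e → e) → (t → e))

At [lorp nork] (required: (t → e)): lorp is (e → e), which is not a function with range (t → e); hence nork is the functor — type ((e → e) → (t → e)).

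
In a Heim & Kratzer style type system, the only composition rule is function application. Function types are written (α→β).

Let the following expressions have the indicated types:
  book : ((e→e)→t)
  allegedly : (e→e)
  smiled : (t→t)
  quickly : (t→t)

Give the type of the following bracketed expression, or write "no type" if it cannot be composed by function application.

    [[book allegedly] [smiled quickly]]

[book allegedly]: book is ((e→e)→t), allegedly is (e→e); result t.
[smiled quickly]: (t→t) and (t→t) cannot combine by function application — type clash.

no type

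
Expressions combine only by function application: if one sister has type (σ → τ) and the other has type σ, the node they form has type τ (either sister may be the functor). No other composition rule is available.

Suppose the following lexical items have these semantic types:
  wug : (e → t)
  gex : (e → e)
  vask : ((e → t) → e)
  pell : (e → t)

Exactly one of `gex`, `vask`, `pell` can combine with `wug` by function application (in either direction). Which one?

gex : (e → e) — no; wug wants e, and gex wants e.
vask — combines: vask : ((e → t) → e) takes wug : (e → t) as argument, giving e.
pell : (e → t) — no; wug wants e, and pell wants e.

vask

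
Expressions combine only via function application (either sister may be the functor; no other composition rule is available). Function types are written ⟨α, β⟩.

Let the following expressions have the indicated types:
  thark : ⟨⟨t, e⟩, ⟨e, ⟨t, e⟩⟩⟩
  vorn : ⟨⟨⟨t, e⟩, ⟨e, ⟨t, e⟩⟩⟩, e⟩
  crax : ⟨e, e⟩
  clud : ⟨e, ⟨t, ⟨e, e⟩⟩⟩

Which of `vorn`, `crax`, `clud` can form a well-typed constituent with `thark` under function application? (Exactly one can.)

vorn

vorn — combines: vorn : ⟨⟨⟨t, e⟩, ⟨e, ⟨t, e⟩⟩⟩, e⟩ takes thark : ⟨⟨t, e⟩, ⟨e, ⟨t, e⟩⟩⟩ as argument, giving e.
crax : ⟨e, e⟩ — neither side's domain matches the other.
clud : ⟨e, ⟨t, ⟨e, e⟩⟩⟩ — neither side's domain matches the other.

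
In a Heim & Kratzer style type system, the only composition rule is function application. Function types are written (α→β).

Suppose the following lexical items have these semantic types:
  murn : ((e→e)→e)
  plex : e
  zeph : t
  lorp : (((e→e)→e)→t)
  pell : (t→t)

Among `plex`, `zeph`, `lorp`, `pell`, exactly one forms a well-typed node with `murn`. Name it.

lorp

plex : e — does not combine with murn.
zeph : t — does not combine with murn.
lorp — combines: lorp : (((e→e)→e)→t) takes murn : ((e→e)→e) as argument, giving t.
pell : (t→t) — does not combine with murn.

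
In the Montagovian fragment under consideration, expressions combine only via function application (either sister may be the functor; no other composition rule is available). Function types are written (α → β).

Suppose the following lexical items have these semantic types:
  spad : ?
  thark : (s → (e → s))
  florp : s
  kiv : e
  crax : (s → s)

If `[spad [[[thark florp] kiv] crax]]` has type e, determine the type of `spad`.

[spad [[[thark florp] kiv] crax]] is required to be e. [[[thark florp] kiv] crax] : s cannot yield e as functor, so spad : (s → e).

(s → e)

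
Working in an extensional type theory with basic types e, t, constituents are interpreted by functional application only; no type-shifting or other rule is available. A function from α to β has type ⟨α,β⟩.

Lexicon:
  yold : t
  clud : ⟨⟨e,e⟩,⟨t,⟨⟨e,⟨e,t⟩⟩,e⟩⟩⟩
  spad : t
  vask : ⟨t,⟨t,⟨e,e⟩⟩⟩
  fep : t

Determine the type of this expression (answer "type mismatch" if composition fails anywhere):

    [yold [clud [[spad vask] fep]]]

[spad vask]: vask is ⟨t,⟨t,⟨e,e⟩⟩⟩, spad is t; result ⟨t,⟨e,e⟩⟩.
[[spad vask] fep]: [spad vask] is ⟨t,⟨e,e⟩⟩, fep is t; result ⟨e,e⟩.
[clud [[spad vask] fep]]: clud is ⟨⟨e,e⟩,⟨t,⟨⟨e,⟨e,t⟩⟩,e⟩⟩⟩, [[spad vask] fep] is ⟨e,e⟩; result ⟨t,⟨⟨e,⟨e,t⟩⟩,e⟩⟩.
[yold [clud [[spad vask] fep]]]: [clud [[spad vask] fep]] is ⟨t,⟨⟨e,⟨e,t⟩⟩,e⟩⟩, yold is t; result ⟨⟨e,⟨e,t⟩⟩,e⟩.

⟨⟨e,⟨e,t⟩⟩,e⟩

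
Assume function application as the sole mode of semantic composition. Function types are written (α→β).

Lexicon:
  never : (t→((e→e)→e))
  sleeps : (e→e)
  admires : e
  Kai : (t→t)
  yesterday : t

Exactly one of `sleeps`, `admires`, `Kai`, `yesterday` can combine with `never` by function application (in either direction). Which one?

sleeps : (e→e) — no; never wants t, and sleeps wants e.
admires : e — no; never wants t, and admires wants nothing (atomic).
Kai : (t→t) — no; never wants t, and Kai wants t.
yesterday — combines: never : (t→((e→e)→e)) takes yesterday : t as argument, giving ((e→e)→e).

yesterday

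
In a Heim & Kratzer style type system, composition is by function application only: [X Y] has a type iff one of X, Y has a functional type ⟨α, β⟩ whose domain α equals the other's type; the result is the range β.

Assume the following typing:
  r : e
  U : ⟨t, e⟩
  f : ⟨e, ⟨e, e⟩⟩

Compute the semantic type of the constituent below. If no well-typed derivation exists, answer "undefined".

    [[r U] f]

undefined

[r U]: e and ⟨t, e⟩ cannot combine by function application — type clash.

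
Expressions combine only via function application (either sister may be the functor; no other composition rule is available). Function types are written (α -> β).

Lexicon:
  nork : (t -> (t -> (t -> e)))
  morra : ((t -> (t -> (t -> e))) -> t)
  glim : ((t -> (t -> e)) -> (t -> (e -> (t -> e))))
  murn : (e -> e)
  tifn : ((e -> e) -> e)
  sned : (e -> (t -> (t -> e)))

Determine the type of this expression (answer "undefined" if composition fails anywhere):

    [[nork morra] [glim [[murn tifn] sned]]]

(e -> (t -> e))

[nork morra]: morra is ((t -> (t -> (t -> e))) -> t), nork is (t -> (t -> (t -> e))); result t.
[murn tifn]: tifn is ((e -> e) -> e), murn is (e -> e); result e.
[[murn tifn] sned]: sned is (e -> (t -> (t -> e))), [murn tifn] is e; result (t -> (t -> e)).
[glim [[murn tifn] sned]]: glim is ((t -> (t -> e)) -> (t -> (e -> (t -> e)))), [[murn tifn] sned] is (t -> (t -> e)); result (t -> (e -> (t -> e))).
[[nork morra] [glim [[murn tifn] sned]]]: [glim [[murn tifn] sned]] is (t -> (e -> (t -> e))), [nork morra] is t; result (e -> (t -> e)).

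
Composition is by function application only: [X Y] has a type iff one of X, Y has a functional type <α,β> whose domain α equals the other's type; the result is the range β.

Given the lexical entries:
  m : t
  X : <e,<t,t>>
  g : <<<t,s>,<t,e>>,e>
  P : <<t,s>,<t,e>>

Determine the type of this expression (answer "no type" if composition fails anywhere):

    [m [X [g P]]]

At [g P], g : <<<t,s>,<t,e>>,e> takes P : <<t,s>,<t,e>>, giving e.
At [X [g P]], X : <e,<t,t>> takes [g P] : e, giving <t,t>.
At [m [X [g P]]], [X [g P]] : <t,t> takes m : t, giving t.

t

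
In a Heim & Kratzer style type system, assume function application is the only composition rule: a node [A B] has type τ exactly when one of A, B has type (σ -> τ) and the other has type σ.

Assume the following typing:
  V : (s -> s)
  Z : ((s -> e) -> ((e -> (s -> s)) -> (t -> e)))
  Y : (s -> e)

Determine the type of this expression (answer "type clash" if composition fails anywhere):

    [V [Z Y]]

type clash

[Z Y]: Z is ((s -> e) -> ((e -> (s -> s)) -> (t -> e))), Y is (s -> e); result ((e -> (s -> s)) -> (t -> e)).
[V [Z Y]]: (s -> s) and ((e -> (s -> s)) -> (t -> e)) cannot combine by function application — type clash.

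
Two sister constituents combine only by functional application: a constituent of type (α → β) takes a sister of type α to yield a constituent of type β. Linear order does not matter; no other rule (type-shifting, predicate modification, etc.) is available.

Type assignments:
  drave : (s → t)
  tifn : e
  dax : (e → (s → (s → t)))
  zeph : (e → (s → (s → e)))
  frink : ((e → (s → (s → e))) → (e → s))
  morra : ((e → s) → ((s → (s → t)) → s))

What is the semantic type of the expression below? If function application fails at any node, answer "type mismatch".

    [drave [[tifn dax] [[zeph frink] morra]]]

[tifn dax] — dax of type (e → (s → (s → t))) combines with tifn of type e: type (s → (s → t)).
[zeph frink] — frink of type ((e → (s → (s → e))) → (e → s)) combines with zeph of type (e → (s → (s → e))): type (e → s).
[[zeph frink] morra] — morra of type ((e → s) → ((s → (s → t)) → s)) combines with [zeph frink] of type (e → s): type ((s → (s → t)) → s).
[[tifn dax] [[zeph frink] morra]] — [[zeph frink] morra] of type ((s → (s → t)) → s) combines with [tifn dax] of type (s → (s → t)): type s.
[drave [[tifn dax] [[zeph frink] morra]]] — drave of type (s → t) combines with [[tifn dax] [[zeph frink] morra]] of type s: type t.

t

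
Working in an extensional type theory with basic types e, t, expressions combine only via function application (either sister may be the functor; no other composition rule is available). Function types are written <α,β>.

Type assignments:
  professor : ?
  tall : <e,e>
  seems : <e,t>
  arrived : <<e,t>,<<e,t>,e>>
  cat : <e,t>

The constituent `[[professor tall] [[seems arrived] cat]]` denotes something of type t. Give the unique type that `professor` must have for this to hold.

<<e,e>,<e,t>>

[[professor tall] [[seems arrived] cat]] must have type t. The sister [[seems arrived] cat] has type e; that is not a function onto t, so [professor tall] must be the functor, of type <e,t>.
[professor tall] must have type <e,t>. The sister tall has type <e,e>; that is not a function onto <e,t>, so professor must be the functor, of type <<e,e>,<e,t>>.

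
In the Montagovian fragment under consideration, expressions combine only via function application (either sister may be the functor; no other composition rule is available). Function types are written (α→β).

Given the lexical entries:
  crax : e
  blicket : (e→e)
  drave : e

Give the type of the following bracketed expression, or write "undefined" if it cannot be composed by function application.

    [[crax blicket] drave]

[crax blicket] — blicket of type (e→e) combines with crax of type e: type e.
[[crax blicket] drave]: e with e — neither is a function whose domain matches the other; composition fails here.

undefined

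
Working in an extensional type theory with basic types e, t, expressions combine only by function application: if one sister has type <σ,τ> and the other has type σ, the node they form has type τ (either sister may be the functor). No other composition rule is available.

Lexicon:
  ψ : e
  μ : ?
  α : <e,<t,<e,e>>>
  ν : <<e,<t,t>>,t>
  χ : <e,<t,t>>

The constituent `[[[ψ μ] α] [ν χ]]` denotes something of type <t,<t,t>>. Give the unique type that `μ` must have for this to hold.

<e,<<e,<t,<e,e>>>,<t,<t,<t,t>>>>>

At [[[ψ μ] α] [ν χ]] (required: <t,<t,t>>): [ν χ] is t, which is not a function with range <t,<t,t>>; hence [[ψ μ] α] is the functor — type <t,<t,<t,t>>>.
At [[ψ μ] α] (required: <t,<t,<t,t>>>): α is <e,<t,<e,e>>>, which is not a function with range <t,<t,<t,t>>>; hence [ψ μ] is the functor — type <<e,<t,<e,e>>>,<t,<t,<t,t>>>>.
At [ψ μ] (required: <<e,<t,<e,e>>>,<t,<t,<t,t>>>>): ψ is e, which is not a function with range <<e,<t,<e,e>>>,<t,<t,<t,t>>>>; hence μ is the functor — type <e,<<e,<t,<e,e>>>,<t,<t,<t,t>>>>>.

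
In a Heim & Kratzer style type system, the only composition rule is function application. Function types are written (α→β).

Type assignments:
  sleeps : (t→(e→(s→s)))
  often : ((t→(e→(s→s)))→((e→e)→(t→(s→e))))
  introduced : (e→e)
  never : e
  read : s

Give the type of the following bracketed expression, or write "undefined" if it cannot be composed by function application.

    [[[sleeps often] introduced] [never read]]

undefined

[sleeps often]: often is ((t→(e→(s→s)))→((e→e)→(t→(s→e)))), sleeps is (t→(e→(s→s))); result ((e→e)→(t→(s→e))).
[[sleeps often] introduced]: [sleeps often] is ((e→e)→(t→(s→e))), introduced is (e→e); result (t→(s→e)).
[never read]: e and s cannot combine by function application — type clash.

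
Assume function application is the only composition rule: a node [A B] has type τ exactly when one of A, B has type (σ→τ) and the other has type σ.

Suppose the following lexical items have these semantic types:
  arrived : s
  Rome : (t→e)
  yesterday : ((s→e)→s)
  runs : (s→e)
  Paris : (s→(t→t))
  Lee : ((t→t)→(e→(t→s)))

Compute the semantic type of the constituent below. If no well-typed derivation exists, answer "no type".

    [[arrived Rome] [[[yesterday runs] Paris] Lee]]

At [arrived Rome]: neither s nor (t→e) can take the other as argument; the node is ill-typed.

no type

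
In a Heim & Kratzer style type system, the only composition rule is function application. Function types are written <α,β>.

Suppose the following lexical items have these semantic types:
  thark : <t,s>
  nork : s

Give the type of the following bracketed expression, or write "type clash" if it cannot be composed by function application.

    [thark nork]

type clash

[thark nork]: <t,s> with s — neither is a function whose domain matches the other; composition fails here.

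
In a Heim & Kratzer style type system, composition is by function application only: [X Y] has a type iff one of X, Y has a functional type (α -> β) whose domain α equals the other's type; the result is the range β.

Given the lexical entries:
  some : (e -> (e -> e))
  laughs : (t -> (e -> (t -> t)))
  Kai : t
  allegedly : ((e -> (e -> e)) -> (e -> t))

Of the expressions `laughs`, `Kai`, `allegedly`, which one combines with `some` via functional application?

allegedly

laughs : (t -> (e -> (t -> t))) — does not combine with some.
Kai : t — does not combine with some.
allegedly — combines: allegedly : ((e -> (e -> e)) -> (e -> t)) takes some : (e -> (e -> e)) as argument, giving (e -> t).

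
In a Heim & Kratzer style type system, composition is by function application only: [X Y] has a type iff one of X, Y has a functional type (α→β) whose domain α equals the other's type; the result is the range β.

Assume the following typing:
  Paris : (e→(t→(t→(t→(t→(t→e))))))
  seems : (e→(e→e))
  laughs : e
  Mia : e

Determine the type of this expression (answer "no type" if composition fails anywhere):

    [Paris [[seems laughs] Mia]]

[seems laughs]: functor seems : (e→(e→e)), argument laughs : e; result (e→e).
[[seems laughs] Mia]: functor [seems laughs] : (e→e), argument Mia : e; result e.
[Paris [[seems laughs] Mia]]: functor Paris : (e→(t→(t→(t→(t→(t→e)))))), argument [[seems laughs] Mia] : e; result (t→(t→(t→(t→(t→e))))).

(t→(t→(t→(t→(t→e)))))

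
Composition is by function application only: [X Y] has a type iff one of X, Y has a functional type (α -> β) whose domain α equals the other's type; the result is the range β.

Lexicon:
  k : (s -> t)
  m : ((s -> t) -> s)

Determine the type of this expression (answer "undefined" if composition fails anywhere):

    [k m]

[k m]: functor m : ((s -> t) -> s), argument k : (s -> t); result s.

s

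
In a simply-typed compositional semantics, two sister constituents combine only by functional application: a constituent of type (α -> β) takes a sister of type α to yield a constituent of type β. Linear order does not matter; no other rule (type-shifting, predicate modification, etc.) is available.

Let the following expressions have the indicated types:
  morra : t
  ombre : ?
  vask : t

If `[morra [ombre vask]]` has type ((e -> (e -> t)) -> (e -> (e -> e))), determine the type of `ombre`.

[morra [ombre vask]] is required to be ((e -> (e -> t)) -> (e -> (e -> e))). morra : t cannot yield ((e -> (e -> t)) -> (e -> (e -> e))) as functor, so [ombre vask] : (t -> ((e -> (e -> t)) -> (e -> (e -> e)))).
[ombre vask] is required to be (t -> ((e -> (e -> t)) -> (e -> (e -> e)))). vask : t cannot yield (t -> ((e -> (e -> t)) -> (e -> (e -> e)))) as functor, so ombre : (t -> (t -> ((e -> (e -> t)) -> (e -> (e -> e))))).

(t -> (t -> ((e -> (e -> t)) -> (e -> (e -> e)))))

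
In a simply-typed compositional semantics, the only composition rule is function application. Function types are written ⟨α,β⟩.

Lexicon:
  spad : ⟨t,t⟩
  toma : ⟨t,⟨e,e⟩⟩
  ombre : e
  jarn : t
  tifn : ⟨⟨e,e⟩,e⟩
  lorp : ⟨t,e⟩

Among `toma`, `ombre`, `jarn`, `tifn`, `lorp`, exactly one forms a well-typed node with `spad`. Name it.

toma : ⟨t,⟨e,e⟩⟩ — no; spad wants t, and toma wants t.
ombre : e — no; spad wants t, and ombre wants nothing (atomic).
jarn — combines: spad : ⟨t,t⟩ takes jarn : t as argument, giving t.
tifn : ⟨⟨e,e⟩,e⟩ — no; spad wants t, and tifn wants ⟨e,e⟩.
lorp : ⟨t,e⟩ — no; spad wants t, and lorp wants t.

jarn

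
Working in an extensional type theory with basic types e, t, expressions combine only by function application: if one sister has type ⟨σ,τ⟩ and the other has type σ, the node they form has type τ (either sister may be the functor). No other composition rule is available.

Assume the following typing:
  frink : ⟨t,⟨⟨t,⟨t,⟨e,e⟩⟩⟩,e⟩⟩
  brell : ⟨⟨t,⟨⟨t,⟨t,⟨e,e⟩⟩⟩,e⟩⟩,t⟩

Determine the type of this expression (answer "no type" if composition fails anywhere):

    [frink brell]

[frink brell]: brell is ⟨⟨t,⟨⟨t,⟨t,⟨e,e⟩⟩⟩,e⟩⟩,t⟩, frink is ⟨t,⟨⟨t,⟨t,⟨e,e⟩⟩⟩,e⟩⟩; result t.

t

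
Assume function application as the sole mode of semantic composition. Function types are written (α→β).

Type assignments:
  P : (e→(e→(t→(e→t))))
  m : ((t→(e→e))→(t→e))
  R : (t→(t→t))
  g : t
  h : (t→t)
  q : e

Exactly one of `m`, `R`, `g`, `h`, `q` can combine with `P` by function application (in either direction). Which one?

q

m : ((t→(e→e))→(t→e)) — P needs e; m needs (t→(e→e)); neither fits.
R : (t→(t→t)) — P needs e; R needs t; neither fits.
g : t — P needs e; g needs nothing (atomic); neither fits.
h : (t→t) — P needs e; h needs t; neither fits.
q — combines: P : (e→(e→(t→(e→t)))) takes q : e as argument, giving (e→(t→(e→t))).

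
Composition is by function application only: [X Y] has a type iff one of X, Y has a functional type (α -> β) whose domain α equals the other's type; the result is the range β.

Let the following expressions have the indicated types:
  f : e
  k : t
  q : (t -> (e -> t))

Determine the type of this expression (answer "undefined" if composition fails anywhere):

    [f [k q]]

t

[k q]: q is (t -> (e -> t)), k is t; result (e -> t).
[f [k q]]: [k q] is (e -> t), f is e; result t.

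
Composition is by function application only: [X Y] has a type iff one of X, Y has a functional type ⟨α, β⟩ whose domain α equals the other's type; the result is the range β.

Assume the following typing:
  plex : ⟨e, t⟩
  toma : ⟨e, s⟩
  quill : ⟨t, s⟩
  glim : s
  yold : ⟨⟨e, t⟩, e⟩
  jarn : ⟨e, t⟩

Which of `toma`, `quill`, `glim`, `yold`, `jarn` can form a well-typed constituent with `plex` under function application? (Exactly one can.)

toma : ⟨e, s⟩ — plex needs e; toma needs e; neither fits.
quill : ⟨t, s⟩ — plex needs e; quill needs t; neither fits.
glim : s — plex needs e; glim needs nothing (atomic); neither fits.
yold — combines: yold : ⟨⟨e, t⟩, e⟩ takes plex : ⟨e, t⟩ as argument, giving e.
jarn : ⟨e, t⟩ — plex needs e; jarn needs e; neither fits.

yold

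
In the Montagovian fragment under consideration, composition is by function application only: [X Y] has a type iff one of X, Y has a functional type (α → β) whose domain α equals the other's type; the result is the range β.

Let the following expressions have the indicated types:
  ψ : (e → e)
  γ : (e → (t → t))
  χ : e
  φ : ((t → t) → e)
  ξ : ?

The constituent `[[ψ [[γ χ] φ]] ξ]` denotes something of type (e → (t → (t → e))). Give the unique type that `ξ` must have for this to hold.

(e → (e → (t → (t → e))))

[[ψ [[γ χ] φ]] ξ] is required to be (e → (t → (t → e))). [ψ [[γ χ] φ]] : e cannot yield (e → (t → (t → e))) as functor, so ξ : (e → (e → (t → (t → e)))).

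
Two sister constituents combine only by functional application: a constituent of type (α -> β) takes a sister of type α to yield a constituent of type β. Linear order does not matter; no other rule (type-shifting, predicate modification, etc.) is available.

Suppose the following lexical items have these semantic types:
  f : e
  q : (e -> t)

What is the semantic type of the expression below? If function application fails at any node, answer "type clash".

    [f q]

t

At [f q], q : (e -> t) takes f : e, giving t.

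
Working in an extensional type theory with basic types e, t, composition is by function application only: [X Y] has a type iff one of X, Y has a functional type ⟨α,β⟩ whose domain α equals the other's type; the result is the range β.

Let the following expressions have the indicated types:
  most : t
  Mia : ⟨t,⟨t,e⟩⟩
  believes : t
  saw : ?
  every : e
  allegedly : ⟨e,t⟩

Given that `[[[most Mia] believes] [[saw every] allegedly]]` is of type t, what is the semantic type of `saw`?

⟨e,⟨⟨e,t⟩,⟨e,t⟩⟩⟩

For [[[most Mia] believes] [[saw every] allegedly]] to have type t with [[most Mia] believes] of type e, [[saw every] allegedly] must be the function: [[saw every] allegedly] : ⟨e,t⟩.
For [[saw every] allegedly] to have type ⟨e,t⟩ with allegedly of type ⟨e,t⟩, [saw every] must be the function: [saw every] : ⟨⟨e,t⟩,⟨e,t⟩⟩.
For [saw every] to have type ⟨⟨e,t⟩,⟨e,t⟩⟩ with every of type e, saw must be the function: saw : ⟨e,⟨⟨e,t⟩,⟨e,t⟩⟩⟩.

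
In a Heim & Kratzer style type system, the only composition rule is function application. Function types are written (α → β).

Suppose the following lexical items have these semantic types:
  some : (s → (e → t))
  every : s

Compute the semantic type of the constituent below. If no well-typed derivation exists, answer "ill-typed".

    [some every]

(e → t)

[some every]: some is (s → (e → t)), every is s; result (e → t).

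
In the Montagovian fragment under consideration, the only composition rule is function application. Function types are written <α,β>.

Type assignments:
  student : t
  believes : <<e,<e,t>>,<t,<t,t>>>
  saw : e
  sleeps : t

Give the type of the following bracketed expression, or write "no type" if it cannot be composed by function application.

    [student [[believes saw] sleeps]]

[believes saw]: <<e,<e,t>>,<t,<t,t>>> and e cannot combine by function application — type clash.

no type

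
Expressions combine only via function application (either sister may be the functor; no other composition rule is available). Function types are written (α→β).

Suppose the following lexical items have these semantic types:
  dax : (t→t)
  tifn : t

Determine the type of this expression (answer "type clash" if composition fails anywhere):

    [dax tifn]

t

[dax tifn]: dax is (t→t), tifn is t; result t.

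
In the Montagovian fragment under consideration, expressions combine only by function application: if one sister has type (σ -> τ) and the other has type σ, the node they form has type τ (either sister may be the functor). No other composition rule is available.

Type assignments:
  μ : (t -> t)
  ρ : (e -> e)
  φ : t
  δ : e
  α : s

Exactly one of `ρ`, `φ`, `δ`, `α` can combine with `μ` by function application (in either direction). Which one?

φ

ρ : (e -> e) — neither side's domain matches the other.
φ — combines: μ : (t -> t) takes φ : t as argument, giving t.
δ : e — neither side's domain matches the other.
α : s — neither side's domain matches the other.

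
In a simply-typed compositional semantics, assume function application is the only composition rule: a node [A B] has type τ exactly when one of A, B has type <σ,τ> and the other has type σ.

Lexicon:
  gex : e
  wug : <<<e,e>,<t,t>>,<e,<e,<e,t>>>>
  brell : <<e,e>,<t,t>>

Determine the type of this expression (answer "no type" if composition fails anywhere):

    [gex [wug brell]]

[wug brell] — wug of type <<<e,e>,<t,t>>,<e,<e,<e,t>>>> combines with brell of type <<e,e>,<t,t>>: type <e,<e,<e,t>>>.
[gex [wug brell]] — [wug brell] of type <e,<e,<e,t>>> combines with gex of type e: type <e,<e,t>>.

<e,<e,t>>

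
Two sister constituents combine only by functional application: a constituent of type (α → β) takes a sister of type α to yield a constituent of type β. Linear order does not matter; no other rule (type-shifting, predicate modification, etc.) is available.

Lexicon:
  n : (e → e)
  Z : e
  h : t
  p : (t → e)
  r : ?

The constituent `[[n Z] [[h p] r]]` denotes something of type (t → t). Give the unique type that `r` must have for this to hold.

(e → (e → (t → t)))

[[n Z] [[h p] r]] must have type (t → t). The sister [n Z] has type e; that is not a function onto (t → t), so [[h p] r] must be the functor, of type (e → (t → t)).
[[h p] r] must have type (e → (t → t)). The sister [h p] has type e; that is not a function onto (e → (t → t)), so r must be the functor, of type (e → (e → (t → t))).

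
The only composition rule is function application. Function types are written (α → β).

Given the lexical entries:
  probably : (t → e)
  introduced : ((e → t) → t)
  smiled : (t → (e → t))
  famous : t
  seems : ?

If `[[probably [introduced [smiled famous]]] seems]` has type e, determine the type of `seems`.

[[probably [introduced [smiled famous]]] seems] is required to be e. [probably [introduced [smiled famous]]] : e cannot yield e as functor, so seems : (e → e).

(e → e)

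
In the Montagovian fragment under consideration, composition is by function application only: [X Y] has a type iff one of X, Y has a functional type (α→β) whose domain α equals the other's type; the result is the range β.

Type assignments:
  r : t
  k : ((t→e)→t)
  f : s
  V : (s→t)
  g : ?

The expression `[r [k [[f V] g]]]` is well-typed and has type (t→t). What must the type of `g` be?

(t→(((t→e)→t)→(t→(t→t))))

For [r [k [[f V] g]]] to have type (t→t) with r of type t, [k [[f V] g]] must be the function: [k [[f V] g]] : (t→(t→t)).
For [k [[f V] g]] to have type (t→(t→t)) with k of type ((t→e)→t), [[f V] g] must be the function: [[f V] g] : (((t→e)→t)→(t→(t→t))).
For [[f V] g] to have type (((t→e)→t)→(t→(t→t))) with [f V] of type t, g must be the function: g : (t→(((t→e)→t)→(t→(t→t)))).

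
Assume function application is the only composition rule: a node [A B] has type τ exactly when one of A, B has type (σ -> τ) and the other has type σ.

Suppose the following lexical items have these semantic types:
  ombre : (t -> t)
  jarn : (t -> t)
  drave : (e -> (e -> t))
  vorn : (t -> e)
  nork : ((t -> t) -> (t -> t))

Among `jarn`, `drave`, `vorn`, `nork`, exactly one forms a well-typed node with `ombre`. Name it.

jarn : (t -> t) — ombre needs t; jarn needs t; neither fits.
drave : (e -> (e -> t)) — ombre needs t; drave needs e; neither fits.
vorn : (t -> e) — ombre needs t; vorn needs t; neither fits.
nork — combines: nork : ((t -> t) -> (t -> t)) takes ombre : (t -> t) as argument, giving (t -> t).

nork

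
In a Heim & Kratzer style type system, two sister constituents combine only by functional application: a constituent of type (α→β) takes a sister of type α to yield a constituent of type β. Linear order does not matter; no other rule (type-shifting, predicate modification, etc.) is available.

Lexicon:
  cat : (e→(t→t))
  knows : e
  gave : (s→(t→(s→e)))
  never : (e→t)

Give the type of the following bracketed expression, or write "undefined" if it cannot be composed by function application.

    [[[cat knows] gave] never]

At [cat knows], cat : (e→(t→t)) takes knows : e, giving (t→t).
[[cat knows] gave]: (t→t) with (s→(t→(s→e))) — neither is a function whose domain matches the other; composition fails here.

undefined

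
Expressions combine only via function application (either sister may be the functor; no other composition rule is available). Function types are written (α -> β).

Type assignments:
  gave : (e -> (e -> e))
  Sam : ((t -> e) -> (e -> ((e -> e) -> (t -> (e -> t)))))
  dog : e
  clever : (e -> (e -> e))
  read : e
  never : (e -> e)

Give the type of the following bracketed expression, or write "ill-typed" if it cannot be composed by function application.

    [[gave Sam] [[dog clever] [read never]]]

At [gave Sam]: neither (e -> (e -> e)) nor ((t -> e) -> (e -> ((e -> e) -> (t -> (e -> t))))) can take the other as argument; the node is ill-typed.

ill-typed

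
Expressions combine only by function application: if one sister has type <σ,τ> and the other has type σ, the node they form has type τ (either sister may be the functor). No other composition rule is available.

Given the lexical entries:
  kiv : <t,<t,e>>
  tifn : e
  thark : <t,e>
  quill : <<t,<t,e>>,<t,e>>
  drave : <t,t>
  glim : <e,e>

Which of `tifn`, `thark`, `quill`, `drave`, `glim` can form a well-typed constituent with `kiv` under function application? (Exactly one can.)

quill

tifn : e — does not combine with kiv.
thark : <t,e> — does not combine with kiv.
quill — combines: quill : <<t,<t,e>>,<t,e>> takes kiv : <t,<t,e>> as argument, giving <t,e>.
drave : <t,t> — does not combine with kiv.
glim : <e,e> — does not combine with kiv.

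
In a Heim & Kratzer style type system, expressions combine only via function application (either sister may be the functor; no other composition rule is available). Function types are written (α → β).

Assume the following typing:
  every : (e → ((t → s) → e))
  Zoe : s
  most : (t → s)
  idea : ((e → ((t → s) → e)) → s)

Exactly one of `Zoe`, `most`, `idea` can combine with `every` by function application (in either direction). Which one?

idea

Zoe : s — no; every wants e, and Zoe wants nothing (atomic).
most : (t → s) — no; every wants e, and most wants t.
idea — combines: idea : ((e → ((t → s) → e)) → s) takes every : (e → ((t → s) → e)) as argument, giving s.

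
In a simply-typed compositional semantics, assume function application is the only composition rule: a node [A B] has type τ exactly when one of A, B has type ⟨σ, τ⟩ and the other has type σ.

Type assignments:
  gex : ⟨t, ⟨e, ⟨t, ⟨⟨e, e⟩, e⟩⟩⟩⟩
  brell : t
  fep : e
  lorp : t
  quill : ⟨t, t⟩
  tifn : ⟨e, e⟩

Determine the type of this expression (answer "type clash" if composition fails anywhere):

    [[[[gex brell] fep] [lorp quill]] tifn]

[gex brell]: functor gex : ⟨t, ⟨e, ⟨t, ⟨⟨e, e⟩, e⟩⟩⟩⟩, argument brell : t; result ⟨e, ⟨t, ⟨⟨e, e⟩, e⟩⟩⟩.
[[gex brell] fep]: functor [gex brell] : ⟨e, ⟨t, ⟨⟨e, e⟩, e⟩⟩⟩, argument fep : e; result ⟨t, ⟨⟨e, e⟩, e⟩⟩.
[lorp quill]: functor quill : ⟨t, t⟩, argument lorp : t; result t.
[[[gex brell] fep] [lorp quill]]: functor [[gex brell] fep] : ⟨t, ⟨⟨e, e⟩, e⟩⟩, argument [lorp quill] : t; result ⟨⟨e, e⟩, e⟩.
[[[[gex brell] fep] [lorp quill]] tifn]: functor [[[gex brell] fep] [lorp quill]] : ⟨⟨e, e⟩, e⟩, argument tifn : ⟨e, e⟩; result e.

e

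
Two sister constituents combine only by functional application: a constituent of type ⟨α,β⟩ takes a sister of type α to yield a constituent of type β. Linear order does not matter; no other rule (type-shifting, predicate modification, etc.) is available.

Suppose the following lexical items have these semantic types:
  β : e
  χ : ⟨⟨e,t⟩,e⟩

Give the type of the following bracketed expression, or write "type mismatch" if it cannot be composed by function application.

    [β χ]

type mismatch

[β χ]: e with ⟨⟨e,t⟩,e⟩ — neither is a function whose domain matches the other; composition fails here.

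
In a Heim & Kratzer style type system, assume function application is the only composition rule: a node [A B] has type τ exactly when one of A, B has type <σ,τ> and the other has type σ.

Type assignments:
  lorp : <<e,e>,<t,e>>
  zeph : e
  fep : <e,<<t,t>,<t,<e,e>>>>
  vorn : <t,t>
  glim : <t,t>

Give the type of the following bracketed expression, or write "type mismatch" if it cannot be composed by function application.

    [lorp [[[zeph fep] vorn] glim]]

type mismatch

[zeph fep]: <e,<<t,t>,<t,<e,e>>>> applied to e yields <<t,t>,<t,<e,e>>>.
[[zeph fep] vorn]: <<t,t>,<t,<e,e>>> applied to <t,t> yields <t,<e,e>>.
[[[zeph fep] vorn] glim]: <t,<e,e>> and <t,t> cannot combine by function application — type clash.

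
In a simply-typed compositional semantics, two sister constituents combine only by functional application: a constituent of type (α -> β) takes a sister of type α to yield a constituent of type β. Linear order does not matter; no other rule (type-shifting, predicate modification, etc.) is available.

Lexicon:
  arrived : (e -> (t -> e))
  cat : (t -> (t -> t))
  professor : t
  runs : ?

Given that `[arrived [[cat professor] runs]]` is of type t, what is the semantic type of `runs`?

At [arrived [[cat professor] runs]] (required: t): arrived is (e -> (t -> e)), which is not a function with range t; hence [[cat professor] runs] is the functor — type ((e -> (t -> e)) -> t).
At [[cat professor] runs] (required: ((e -> (t -> e)) -> t)): [cat professor] is (t -> t), which is not a function with range ((e -> (t -> e)) -> t); hence runs is the functor — type ((t -> t) -> ((e -> (t -> e)) -> t)).

((t -> t) -> ((e -> (t -> e)) -> t))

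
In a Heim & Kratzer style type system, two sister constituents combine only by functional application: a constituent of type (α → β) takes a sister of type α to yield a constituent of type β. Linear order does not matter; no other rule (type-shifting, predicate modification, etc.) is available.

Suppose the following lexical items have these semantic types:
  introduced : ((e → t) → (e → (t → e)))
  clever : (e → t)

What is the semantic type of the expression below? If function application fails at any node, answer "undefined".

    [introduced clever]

[introduced clever]: ((e → t) → (e → (t → e))) applied to (e → t) yields (e → (t → e)).

(e → (t → e))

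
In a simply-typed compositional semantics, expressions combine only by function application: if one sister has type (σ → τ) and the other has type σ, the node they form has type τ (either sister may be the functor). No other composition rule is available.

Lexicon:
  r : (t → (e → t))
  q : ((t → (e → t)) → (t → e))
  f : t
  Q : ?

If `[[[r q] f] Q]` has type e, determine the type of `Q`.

(e → e)

[[[r q] f] Q] must have type e. The sister [[r q] f] has type e; that is not a function onto e, so Q must be the functor, of type (e → e).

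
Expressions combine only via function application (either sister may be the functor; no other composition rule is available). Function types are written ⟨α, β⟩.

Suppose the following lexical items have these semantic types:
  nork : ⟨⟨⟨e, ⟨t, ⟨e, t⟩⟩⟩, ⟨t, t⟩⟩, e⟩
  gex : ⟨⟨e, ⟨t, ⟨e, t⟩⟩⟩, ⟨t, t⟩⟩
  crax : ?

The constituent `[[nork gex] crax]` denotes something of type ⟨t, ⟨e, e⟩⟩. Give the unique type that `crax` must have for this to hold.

⟨e, ⟨t, ⟨e, e⟩⟩⟩

[[nork gex] crax] must have type ⟨t, ⟨e, e⟩⟩. The sister [nork gex] has type e; that is not a function onto ⟨t, ⟨e, e⟩⟩, so crax must be the functor, of type ⟨e, ⟨t, ⟨e, e⟩⟩⟩.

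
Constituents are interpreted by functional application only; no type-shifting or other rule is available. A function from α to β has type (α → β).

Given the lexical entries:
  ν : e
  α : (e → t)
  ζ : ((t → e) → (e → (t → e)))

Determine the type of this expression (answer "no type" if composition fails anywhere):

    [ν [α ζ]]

no type

At [α ζ]: neither (e → t) nor ((t → e) → (e → (t → e))) can take the other as argument; the node is ill-typed.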